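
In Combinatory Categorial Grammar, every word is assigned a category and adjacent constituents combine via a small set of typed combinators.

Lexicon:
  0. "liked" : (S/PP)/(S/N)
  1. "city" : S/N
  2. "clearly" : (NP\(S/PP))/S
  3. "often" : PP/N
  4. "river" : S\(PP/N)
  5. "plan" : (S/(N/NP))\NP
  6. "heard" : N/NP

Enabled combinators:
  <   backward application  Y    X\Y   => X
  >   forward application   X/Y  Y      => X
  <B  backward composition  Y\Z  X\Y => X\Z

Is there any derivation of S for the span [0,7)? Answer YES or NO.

YES

[0,7] S   >
  [0,6] S/(N/NP)   <
    [0,5] NP   <
      [0,2] S/PP   >
        [0,1] "liked" : (S/PP)/(S/N)
        [1,2] "city" : S/N
      [2,5] NP\(S/PP)   >
        [2,3] "clearly" : (NP\(S/PP))/S
        [3,5] S   <
          [3,4] "often" : PP/N
          [4,5] "river" : S\(PP/N)
    [5,6] "plan" : (S/(N/NP))\NP
  [6,7] "heard" : N/NP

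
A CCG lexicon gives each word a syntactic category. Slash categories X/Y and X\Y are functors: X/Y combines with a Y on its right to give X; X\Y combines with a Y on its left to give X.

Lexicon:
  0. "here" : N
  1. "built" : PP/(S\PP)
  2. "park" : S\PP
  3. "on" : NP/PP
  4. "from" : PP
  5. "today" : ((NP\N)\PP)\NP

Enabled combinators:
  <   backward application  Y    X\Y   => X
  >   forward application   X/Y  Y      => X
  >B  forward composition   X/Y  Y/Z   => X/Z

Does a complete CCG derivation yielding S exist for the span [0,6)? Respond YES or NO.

N PP/(S\PP) S\PP NP/PP PP ((NP\N)\PP)\NP
CKY chart[0,6] = {NP}; S ∉ chart

NO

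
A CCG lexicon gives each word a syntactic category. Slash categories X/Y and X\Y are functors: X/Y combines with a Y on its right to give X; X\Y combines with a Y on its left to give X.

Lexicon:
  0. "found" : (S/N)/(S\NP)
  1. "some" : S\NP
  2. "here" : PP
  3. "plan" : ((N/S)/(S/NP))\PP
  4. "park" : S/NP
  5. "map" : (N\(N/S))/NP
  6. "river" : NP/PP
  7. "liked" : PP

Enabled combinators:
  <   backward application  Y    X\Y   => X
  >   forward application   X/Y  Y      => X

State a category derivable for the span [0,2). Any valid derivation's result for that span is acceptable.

[0,8] S   >
  [0,2] S/N   >
    [0,1] "found" : (S/N)/(S\NP)
    [1,2] "some" : S\NP
  [2,8] N   <
    [2,5] N/S   >
      [2,4] (N/S)/(S/NP)   <
        [2,3] "here" : PP
        [3,4] "plan" : ((N/S)/(S/NP))\PP
      [4,5] "park" : S/NP
    [5,8] N\(N/S)   >
      [5,6] "map" : (N\(N/S))/NP
      [6,8] NP   >
        [6,7] "river" : NP/PP
        [7,8] "liked" : PP

S/N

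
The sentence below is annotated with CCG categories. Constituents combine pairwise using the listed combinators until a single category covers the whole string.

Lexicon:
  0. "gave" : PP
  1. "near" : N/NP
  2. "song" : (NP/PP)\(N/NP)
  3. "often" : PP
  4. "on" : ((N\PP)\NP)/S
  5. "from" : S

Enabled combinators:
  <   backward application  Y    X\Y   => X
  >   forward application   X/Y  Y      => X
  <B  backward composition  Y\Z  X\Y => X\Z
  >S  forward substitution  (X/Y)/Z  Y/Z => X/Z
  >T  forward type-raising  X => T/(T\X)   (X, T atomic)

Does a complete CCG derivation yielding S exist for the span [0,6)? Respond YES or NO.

NO

PP N/NP (NP/PP)\(N/NP) PP ((N\PP)\NP)/S S
CKY chart[0,6] = {N, N/(N\N), NP/(NP\N), PP/(PP\N), S/(S\N)}; S ∉ chart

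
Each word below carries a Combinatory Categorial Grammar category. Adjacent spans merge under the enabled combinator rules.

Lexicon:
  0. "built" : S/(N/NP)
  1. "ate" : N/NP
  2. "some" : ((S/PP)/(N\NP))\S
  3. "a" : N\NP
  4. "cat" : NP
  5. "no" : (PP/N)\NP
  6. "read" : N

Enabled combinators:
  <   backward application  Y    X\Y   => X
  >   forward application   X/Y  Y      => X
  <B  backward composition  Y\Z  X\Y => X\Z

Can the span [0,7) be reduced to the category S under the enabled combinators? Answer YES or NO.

[0,7] S   >
  [0,4] S/PP   >
    [0,3] (S/PP)/(N\NP)   <
      [0,2] S   >
        [0,1] "built" : S/(N/NP)
        [1,2] "ate" : N/NP
      [2,3] "some" : ((S/PP)/(N\NP))\S
    [3,4] "a" : N\NP
  [4,7] PP   >
    [4,6] PP/N   <
      [4,5] "cat" : NP
      [5,6] "no" : (PP/N)\NP
    [6,7] "read" : N

YES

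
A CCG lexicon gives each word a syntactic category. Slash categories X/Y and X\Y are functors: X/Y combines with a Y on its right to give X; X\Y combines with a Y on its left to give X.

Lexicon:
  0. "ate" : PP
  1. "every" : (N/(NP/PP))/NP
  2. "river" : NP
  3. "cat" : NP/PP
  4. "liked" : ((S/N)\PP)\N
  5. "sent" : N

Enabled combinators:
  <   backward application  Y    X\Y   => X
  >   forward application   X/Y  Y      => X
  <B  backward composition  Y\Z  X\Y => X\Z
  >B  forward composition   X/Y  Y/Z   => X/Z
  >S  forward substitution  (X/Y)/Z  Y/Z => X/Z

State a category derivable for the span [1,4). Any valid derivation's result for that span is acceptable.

N

[0,6] S   >
  [0,5] S/N   <
    [0,1] "ate" : PP
    [1,5] (S/N)\PP   <
      [1,4] N   >
        [1,3] N/(NP/PP)   >
          [1,2] "every" : (N/(NP/PP))/NP
          [2,3] "river" : NP
        [3,4] "cat" : NP/PP
      [4,5] "liked" : ((S/N)\PP)\N
  [5,6] "sent" : N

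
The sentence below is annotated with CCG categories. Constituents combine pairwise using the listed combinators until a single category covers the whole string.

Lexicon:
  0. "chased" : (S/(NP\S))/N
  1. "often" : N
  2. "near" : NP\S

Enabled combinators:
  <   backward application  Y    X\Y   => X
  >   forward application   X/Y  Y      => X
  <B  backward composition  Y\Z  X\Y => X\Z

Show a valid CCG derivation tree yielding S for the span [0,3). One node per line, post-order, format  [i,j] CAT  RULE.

[0,3] S   >
  [0,2] S/(NP\S)   >
    [0,1] "chased" : (S/(NP\S))/N
    [1,2] "often" : N
  [2,3] "near" : NP\S

[0,1] (S/(NP\S))/N  lex  "chased"
[1,2] N  lex  "often"
[0,2] S/(NP\S)  >  k=1
[2,3] NP\S  lex  "near"
[0,3] S  >  k=2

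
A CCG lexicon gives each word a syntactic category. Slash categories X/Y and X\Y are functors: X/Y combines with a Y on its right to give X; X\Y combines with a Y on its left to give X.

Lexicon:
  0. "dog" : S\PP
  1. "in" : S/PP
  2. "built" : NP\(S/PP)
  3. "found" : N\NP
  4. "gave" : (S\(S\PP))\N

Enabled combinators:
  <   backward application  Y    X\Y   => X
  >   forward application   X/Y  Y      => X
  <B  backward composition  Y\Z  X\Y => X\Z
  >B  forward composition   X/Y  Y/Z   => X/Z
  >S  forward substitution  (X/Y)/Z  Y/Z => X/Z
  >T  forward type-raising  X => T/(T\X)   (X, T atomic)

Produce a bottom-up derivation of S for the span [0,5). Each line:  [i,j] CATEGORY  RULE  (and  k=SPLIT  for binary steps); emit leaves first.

[0,1] S\PP  lex  "dog"
[1,2] S/PP  lex  "in"
[2,3] NP\(S/PP)  lex  "built"
[1,3] NP  <  k=2
[3,4] N\NP  lex  "found"
[1,4] N  <  k=3
[4,5] (S\(S\PP))\N  lex  "gave"
[1,5] S\(S\PP)  <  k=4
[0,5] S  <  k=1

[0,5] S   <
  [0,1] "dog" : S\PP
  [1,5] S\(S\PP)   <
    [1,4] N   <
      [1,3] NP   <
        [1,2] "in" : S/PP
        [2,3] "built" : NP\(S/PP)
      [3,4] "found" : N\NP
    [4,5] "gave" : (S\(S\PP))\N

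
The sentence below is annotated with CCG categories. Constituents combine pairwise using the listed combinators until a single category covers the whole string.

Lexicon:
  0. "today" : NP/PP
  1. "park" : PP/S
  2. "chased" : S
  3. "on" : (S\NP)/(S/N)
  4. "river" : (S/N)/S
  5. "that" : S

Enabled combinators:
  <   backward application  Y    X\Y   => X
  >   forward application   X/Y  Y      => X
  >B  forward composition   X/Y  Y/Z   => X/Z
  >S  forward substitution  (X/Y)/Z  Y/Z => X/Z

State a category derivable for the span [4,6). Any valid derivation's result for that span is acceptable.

[0,6] S   <
  [0,3] NP   >
    [0,1] "today" : NP/PP
    [1,3] PP   >
      [1,2] "park" : PP/S
      [2,3] "chased" : S
  [3,6] S\NP   >
    [3,4] "on" : (S\NP)/(S/N)
    [4,6] S/N   >
      [4,5] "river" : (S/N)/S
      [5,6] "that" : S

S/N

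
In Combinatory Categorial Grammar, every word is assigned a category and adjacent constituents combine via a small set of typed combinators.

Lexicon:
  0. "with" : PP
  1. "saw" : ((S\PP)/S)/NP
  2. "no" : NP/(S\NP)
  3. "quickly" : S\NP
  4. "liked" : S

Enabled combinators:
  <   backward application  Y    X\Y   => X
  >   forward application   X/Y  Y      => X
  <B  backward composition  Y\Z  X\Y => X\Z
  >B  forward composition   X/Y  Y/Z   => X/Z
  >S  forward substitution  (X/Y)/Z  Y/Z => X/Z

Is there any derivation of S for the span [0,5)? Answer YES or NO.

[0,5] S   <
  [0,1] "with" : PP
  [1,5] S\PP   >
    [1,4] (S\PP)/S   >
      [1,2] "saw" : ((S\PP)/S)/NP
      [2,4] NP   >
        [2,3] "no" : NP/(S\NP)
        [3,4] "quickly" : S\NP
    [4,5] "liked" : S

YES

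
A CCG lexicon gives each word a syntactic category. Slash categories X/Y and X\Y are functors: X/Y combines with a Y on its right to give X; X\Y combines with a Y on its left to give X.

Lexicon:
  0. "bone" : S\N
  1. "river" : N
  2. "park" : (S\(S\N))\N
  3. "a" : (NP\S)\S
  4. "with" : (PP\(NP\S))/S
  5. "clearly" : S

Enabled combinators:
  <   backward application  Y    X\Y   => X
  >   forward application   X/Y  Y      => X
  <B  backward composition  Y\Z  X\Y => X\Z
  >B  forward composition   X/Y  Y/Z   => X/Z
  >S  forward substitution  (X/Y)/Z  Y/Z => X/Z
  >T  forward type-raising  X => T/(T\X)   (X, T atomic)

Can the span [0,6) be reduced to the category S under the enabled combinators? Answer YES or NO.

S\N N (S\(S\N))\N (NP\S)\S (PP\(NP\S))/S S
CKY chart[0,6] = {N/(N\PP), NP/(NP\PP), PP, PP/(PP\PP), S/(S\PP)}; S ∉ chart

NO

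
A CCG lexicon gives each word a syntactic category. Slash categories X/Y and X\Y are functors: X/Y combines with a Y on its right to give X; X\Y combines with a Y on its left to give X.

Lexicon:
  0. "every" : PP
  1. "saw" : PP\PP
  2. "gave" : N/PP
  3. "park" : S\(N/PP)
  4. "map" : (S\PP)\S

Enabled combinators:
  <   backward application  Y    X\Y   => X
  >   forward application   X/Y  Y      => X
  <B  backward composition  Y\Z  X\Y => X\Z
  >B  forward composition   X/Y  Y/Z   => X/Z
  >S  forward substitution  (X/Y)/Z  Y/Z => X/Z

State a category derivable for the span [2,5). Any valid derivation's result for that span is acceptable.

[0,5] S   <
  [0,1] "every" : PP
  [1,5] S\PP   <B
    [1,2] "saw" : PP\PP
    [2,5] S\PP   <
      [2,4] S   <
        [2,3] "gave" : N/PP
        [3,4] "park" : S\(N/PP)
      [4,5] "map" : (S\PP)\S

S\PP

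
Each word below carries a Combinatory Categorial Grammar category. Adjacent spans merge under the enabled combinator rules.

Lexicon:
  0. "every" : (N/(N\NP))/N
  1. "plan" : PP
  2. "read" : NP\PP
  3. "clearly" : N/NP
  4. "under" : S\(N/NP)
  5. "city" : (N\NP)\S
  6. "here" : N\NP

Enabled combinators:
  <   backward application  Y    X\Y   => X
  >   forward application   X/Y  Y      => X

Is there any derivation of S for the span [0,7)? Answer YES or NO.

NO

(N/(N\NP))/N PP NP\PP N/NP S\(N/NP) (N\NP)\S N\NP
CKY chart[0,7] = {N}; S ∉ chart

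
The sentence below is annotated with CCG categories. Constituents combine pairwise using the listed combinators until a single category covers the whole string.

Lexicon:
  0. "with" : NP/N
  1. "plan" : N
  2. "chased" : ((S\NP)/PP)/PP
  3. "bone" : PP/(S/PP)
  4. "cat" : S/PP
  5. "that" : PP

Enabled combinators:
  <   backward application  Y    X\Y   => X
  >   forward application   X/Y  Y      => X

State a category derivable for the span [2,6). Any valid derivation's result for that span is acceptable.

S\NP

[0,6] S   <
  [0,2] NP   >
    [0,1] "with" : NP/N
    [1,2] "plan" : N
  [2,6] S\NP   >
    [2,5] (S\NP)/PP   >
      [2,3] "chased" : ((S\NP)/PP)/PP
      [3,5] PP   >
        [3,4] "bone" : PP/(S/PP)
        [4,5] "cat" : S/PP
    [5,6] "that" : PP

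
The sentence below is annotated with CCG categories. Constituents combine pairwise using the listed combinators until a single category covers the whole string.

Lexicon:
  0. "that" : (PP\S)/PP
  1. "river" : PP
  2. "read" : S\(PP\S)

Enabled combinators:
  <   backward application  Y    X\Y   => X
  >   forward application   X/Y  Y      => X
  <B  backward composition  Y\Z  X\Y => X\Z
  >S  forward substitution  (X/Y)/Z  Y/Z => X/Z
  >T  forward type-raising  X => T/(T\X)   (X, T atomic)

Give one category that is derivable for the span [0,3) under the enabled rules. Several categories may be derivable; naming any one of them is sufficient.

S

[0,3] S   <
  [0,2] PP\S   >
    [0,1] "that" : (PP\S)/PP
    [1,2] "river" : PP
  [2,3] "read" : S\(PP\S)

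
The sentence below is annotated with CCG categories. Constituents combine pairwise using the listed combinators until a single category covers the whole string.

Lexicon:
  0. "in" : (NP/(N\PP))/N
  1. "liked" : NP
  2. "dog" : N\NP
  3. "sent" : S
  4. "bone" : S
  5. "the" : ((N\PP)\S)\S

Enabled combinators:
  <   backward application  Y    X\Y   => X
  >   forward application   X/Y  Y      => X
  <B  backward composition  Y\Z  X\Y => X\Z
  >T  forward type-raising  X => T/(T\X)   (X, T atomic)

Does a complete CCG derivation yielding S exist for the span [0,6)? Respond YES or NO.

(NP/(N\PP))/N NP N\NP S S ((N\PP)\S)\S
CKY chart[0,6] = {N/(N\NP), NP, NP/(NP\NP), PP/(PP\NP), S/(S\NP)}; S ∉ chart

NO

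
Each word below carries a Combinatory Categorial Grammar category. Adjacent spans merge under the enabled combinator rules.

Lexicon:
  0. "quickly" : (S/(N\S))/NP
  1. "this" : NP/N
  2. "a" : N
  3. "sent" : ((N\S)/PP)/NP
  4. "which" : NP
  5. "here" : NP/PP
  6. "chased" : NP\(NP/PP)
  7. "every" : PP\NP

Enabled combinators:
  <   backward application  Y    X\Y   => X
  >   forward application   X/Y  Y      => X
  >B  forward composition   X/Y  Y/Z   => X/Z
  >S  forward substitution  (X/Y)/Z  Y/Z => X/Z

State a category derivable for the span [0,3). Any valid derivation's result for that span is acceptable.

S/(N\S)

[0,8] S   >
  [0,3] S/(N\S)   >
    [0,1] "quickly" : (S/(N\S))/NP
    [1,3] NP   >
      [1,2] "this" : NP/N
      [2,3] "a" : N
  [3,8] N\S   >
    [3,5] (N\S)/PP   >
      [3,4] "sent" : ((N\S)/PP)/NP
      [4,5] "which" : NP
    [5,8] PP   <
      [5,7] NP   <
        [5,6] "here" : NP/PP
        [6,7] "chased" : NP\(NP/PP)
      [7,8] "every" : PP\NP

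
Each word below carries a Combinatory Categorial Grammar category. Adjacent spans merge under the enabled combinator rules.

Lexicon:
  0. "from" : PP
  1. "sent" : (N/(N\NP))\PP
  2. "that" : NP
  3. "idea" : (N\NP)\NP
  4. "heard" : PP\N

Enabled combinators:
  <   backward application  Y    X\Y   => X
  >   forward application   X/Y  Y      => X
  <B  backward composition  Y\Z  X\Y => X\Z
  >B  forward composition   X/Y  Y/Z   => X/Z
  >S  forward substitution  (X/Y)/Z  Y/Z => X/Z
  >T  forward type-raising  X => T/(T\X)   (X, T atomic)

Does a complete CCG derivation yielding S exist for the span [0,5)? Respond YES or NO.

NO

PP (N/(N\NP))\PP NP (N\NP)\NP PP\N
CKY chart[0,5] = {N/(N\PP), NP/(NP\PP), PP, PP/(PP\PP), S/(S\PP)}; S ∉ chart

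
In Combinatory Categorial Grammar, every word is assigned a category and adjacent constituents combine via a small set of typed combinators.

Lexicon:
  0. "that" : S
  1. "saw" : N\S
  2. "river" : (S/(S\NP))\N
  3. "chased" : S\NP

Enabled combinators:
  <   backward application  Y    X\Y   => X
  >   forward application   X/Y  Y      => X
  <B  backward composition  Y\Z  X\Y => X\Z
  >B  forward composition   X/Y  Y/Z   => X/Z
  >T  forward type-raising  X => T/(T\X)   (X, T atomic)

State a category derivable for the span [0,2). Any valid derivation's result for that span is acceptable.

N

[0,4] S   >
  [0,3] S/(S\NP)   <
    [0,2] N   >
      [0,1] N/(N\S)   >T
        [0,1] "that" : S
      [1,2] "saw" : N\S
    [2,3] "river" : (S/(S\NP))\N
  [3,4] "chased" : S\NP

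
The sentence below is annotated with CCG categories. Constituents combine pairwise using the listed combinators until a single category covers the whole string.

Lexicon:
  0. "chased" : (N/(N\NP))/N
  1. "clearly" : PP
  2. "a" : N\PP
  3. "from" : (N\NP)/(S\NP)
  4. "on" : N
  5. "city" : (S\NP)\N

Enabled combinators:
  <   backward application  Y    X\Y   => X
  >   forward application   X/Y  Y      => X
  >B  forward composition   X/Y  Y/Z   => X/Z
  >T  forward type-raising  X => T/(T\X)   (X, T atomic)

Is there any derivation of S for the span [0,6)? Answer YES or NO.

NO

(N/(N\NP))/N PP N\PP (N\NP)/(S\NP) N (S\NP)\N
CKY chart[0,6] = {N, N/(N\N), NP/(NP\N), PP/(PP\N), S/(S\N)}; S ∉ chart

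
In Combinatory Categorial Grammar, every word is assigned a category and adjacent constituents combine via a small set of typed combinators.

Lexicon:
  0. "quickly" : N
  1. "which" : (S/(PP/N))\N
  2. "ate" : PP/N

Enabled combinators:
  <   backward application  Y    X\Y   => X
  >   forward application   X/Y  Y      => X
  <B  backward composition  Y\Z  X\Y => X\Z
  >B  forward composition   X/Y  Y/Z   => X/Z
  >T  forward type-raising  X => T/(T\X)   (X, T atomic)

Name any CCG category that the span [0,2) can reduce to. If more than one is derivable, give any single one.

[0,3] S   >
  [0,2] S/(PP/N)   <
    [0,1] "quickly" : N
    [1,2] "which" : (S/(PP/N))\N
  [2,3] "ate" : PP/N

S/(PP/N)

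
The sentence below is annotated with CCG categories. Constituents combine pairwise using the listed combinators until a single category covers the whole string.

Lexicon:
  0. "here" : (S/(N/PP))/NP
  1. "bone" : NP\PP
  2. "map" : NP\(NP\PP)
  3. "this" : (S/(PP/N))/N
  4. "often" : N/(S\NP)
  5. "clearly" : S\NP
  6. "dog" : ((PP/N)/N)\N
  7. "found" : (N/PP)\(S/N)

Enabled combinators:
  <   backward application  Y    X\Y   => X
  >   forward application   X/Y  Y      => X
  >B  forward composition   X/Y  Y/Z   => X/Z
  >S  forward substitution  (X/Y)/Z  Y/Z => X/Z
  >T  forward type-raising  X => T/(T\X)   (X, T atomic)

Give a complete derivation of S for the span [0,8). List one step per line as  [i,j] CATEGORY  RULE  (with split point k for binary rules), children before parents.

[0,8] S   >
  [0,3] S/(N/PP)   >
    [0,1] "here" : (S/(N/PP))/NP
    [1,3] NP   <
      [1,2] "bone" : NP\PP
      [2,3] "map" : NP\(NP\PP)
  [3,8] N/PP   <
    [3,7] S/N   >S
      [3,4] "this" : (S/(PP/N))/N
      [4,7] (PP/N)/N   <
        [4,6] N   >
          [4,5] "often" : N/(S\NP)
          [5,6] "clearly" : S\NP
        [6,7] "dog" : ((PP/N)/N)\N
    [7,8] "found" : (N/PP)\(S/N)

[0,1] (S/(N/PP))/NP  lex  "here"
[1,2] NP\PP  lex  "bone"
[2,3] NP\(NP\PP)  lex  "map"
[1,3] NP  <  k=2
[0,3] S/(N/PP)  >  k=1
[3,4] (S/(PP/N))/N  lex  "this"
[4,5] N/(S\NP)  lex  "often"
[5,6] S\NP  lex  "clearly"
[4,6] N  >  k=5
[6,7] ((PP/N)/N)\N  lex  "dog"
[4,7] (PP/N)/N  <  k=6
[3,7] S/N  >S  k=4
[7,8] (N/PP)\(S/N)  lex  "found"
[3,8] N/PP  <  k=7
[0,8] S  >  k=3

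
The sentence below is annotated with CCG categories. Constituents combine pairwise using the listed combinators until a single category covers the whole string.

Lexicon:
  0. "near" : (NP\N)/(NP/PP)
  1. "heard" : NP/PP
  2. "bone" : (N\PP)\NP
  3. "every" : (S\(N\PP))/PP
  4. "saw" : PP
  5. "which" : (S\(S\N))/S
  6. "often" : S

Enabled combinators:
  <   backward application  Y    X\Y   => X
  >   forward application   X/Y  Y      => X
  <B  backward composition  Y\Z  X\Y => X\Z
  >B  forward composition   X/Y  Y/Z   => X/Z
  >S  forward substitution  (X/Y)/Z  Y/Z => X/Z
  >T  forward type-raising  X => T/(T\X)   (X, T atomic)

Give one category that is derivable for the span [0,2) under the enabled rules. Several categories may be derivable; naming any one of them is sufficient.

NP\N

[0,7] S   <
  [0,5] S\N   <B
    [0,2] NP\N   >
      [0,1] "near" : (NP\N)/(NP/PP)
      [1,2] "heard" : NP/PP
    [2,5] S\NP   <B
      [2,3] "bone" : (N\PP)\NP
      [3,5] S\(N\PP)   >
        [3,4] "every" : (S\(N\PP))/PP
        [4,5] "saw" : PP
  [5,7] S\(S\N)   >
    [5,6] "which" : (S\(S\N))/S
    [6,7] "often" : S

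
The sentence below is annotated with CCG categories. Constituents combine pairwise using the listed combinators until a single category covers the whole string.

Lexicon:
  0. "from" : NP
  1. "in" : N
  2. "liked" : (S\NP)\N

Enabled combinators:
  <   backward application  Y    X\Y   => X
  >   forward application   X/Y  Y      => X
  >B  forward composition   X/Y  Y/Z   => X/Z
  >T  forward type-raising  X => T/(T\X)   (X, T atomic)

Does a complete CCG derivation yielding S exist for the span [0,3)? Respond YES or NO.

[0,3] S   <
  [0,1] "from" : NP
  [1,3] S\NP   <
    [1,2] "in" : N
    [2,3] "liked" : (S\NP)\N

YES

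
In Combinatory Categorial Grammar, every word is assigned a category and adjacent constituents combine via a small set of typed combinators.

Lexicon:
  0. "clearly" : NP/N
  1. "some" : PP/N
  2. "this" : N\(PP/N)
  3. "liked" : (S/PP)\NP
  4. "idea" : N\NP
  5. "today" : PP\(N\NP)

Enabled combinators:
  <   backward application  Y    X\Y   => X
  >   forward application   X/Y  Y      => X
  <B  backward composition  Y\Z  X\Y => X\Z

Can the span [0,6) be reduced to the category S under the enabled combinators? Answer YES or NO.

YES

[0,6] S   >
  [0,4] S/PP   <
    [0,3] NP   >
      [0,1] "clearly" : NP/N
      [1,3] N   <
        [1,2] "some" : PP/N
        [2,3] "this" : N\(PP/N)
    [3,4] "liked" : (S/PP)\NP
  [4,6] PP   <
    [4,5] "idea" : N\NP
    [5,6] "today" : PP\(N\NP)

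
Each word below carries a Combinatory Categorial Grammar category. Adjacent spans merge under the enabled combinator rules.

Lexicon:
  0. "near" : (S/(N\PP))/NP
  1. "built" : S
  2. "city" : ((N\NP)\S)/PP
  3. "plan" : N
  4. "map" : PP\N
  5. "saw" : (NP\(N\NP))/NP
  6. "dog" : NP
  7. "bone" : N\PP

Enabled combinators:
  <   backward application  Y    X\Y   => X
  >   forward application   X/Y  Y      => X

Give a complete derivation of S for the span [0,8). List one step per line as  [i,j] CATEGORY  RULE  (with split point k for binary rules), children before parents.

[0,8] S   >
  [0,7] S/(N\PP)   >
    [0,1] "near" : (S/(N\PP))/NP
    [1,7] NP   <
      [1,5] N\NP   <
        [1,2] "built" : S
        [2,5] (N\NP)\S   >
          [2,3] "city" : ((N\NP)\S)/PP
          [3,5] PP   <
            [3,4] "plan" : N
            [4,5] "map" : PP\N
      [5,7] NP\(N\NP)   >
        [5,6] "saw" : (NP\(N\NP))/NP
        [6,7] "dog" : NP
  [7,8] "bone" : N\PP

[0,1] (S/(N\PP))/NP  lex  "near"
[1,2] S  lex  "built"
[2,3] ((N\NP)\S)/PP  lex  "city"
[3,4] N  lex  "plan"
[4,5] PP\N  lex  "map"
[3,5] PP  <  k=4
[2,5] (N\NP)\S  >  k=3
[1,5] N\NP  <  k=2
[5,6] (NP\(N\NP))/NP  lex  "saw"
[6,7] NP  lex  "dog"
[5,7] NP\(N\NP)  >  k=6
[1,7] NP  <  k=5
[0,7] S/(N\PP)  >  k=1
[7,8] N\PP  lex  "bone"
[0,8] S  >  k=7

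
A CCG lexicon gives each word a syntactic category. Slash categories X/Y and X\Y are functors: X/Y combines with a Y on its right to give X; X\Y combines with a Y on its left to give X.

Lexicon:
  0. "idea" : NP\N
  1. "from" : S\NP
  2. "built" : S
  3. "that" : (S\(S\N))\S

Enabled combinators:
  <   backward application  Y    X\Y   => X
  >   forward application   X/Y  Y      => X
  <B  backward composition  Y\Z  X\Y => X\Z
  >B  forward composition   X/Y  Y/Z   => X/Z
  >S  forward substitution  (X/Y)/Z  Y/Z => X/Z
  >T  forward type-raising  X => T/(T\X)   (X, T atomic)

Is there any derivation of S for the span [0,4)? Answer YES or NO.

[0,4] S   <
  [0,2] S\N   <B
    [0,1] "idea" : NP\N
    [1,2] "from" : S\NP
  [2,4] S\(S\N)   <
    [2,3] "built" : S
    [3,4] "that" : (S\(S\N))\S

YES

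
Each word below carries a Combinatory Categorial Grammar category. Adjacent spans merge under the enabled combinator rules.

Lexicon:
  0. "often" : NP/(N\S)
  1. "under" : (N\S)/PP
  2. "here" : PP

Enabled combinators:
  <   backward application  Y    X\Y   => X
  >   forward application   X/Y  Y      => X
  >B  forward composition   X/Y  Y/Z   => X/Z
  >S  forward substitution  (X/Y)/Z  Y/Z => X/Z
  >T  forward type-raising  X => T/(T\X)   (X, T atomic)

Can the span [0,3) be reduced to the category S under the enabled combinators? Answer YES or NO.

NO

NP/(N\S) (N\S)/PP PP
CKY chart[0,3] = {N/(N\NP), NP, NP/(NP\NP), NP/(PP\PP), PP/(PP\NP), S/(S\NP)}; S ∉ chart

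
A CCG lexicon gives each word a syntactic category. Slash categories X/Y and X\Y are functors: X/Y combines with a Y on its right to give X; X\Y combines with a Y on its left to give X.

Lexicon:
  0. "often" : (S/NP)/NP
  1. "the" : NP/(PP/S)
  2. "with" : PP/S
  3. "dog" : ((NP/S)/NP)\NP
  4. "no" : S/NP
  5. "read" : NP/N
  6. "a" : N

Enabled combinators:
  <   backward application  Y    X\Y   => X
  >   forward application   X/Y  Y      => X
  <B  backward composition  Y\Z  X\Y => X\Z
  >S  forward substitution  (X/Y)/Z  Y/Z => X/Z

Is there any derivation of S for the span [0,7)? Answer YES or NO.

YES

[0,7] S   >
  [0,5] S/NP   >S
    [0,1] "often" : (S/NP)/NP
    [1,5] NP/NP   >S
      [1,4] (NP/S)/NP   <
        [1,3] NP   >
          [1,2] "the" : NP/(PP/S)
          [2,3] "with" : PP/S
        [3,4] "dog" : ((NP/S)/NP)\NP
      [4,5] "no" : S/NP
  [5,7] NP   >
    [5,6] "read" : NP/N
    [6,7] "a" : N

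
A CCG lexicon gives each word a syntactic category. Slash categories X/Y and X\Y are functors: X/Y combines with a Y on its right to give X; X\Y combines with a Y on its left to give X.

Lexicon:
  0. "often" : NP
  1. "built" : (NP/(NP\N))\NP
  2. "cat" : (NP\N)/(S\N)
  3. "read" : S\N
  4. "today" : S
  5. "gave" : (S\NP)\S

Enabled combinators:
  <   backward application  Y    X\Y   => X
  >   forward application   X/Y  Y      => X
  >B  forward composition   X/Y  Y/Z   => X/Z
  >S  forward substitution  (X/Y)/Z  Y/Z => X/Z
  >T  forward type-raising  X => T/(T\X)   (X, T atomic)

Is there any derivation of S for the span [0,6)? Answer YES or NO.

[0,6] S   <
  [0,4] NP   >
    [0,2] NP/(NP\N)   <
      [0,1] "often" : NP
      [1,2] "built" : (NP/(NP\N))\NP
    [2,4] NP\N   >
      [2,3] "cat" : (NP\N)/(S\N)
      [3,4] "read" : S\N
  [4,6] S\NP   <
    [4,5] "today" : S
    [5,6] "gave" : (S\NP)\S

YES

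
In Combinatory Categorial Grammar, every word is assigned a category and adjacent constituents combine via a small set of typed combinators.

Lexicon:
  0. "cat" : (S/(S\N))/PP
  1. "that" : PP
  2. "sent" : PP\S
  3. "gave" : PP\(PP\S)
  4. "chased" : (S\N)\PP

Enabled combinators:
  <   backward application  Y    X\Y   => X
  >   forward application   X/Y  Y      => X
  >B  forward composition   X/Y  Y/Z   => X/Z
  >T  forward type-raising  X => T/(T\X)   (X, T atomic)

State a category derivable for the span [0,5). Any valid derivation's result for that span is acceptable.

S

[0,5] S   >
  [0,2] S/(S\N)   >
    [0,1] "cat" : (S/(S\N))/PP
    [1,2] "that" : PP
  [2,5] S\N   <
    [2,4] PP   <
      [2,3] "sent" : PP\S
      [3,4] "gave" : PP\(PP\S)
    [4,5] "chased" : (S\N)\PP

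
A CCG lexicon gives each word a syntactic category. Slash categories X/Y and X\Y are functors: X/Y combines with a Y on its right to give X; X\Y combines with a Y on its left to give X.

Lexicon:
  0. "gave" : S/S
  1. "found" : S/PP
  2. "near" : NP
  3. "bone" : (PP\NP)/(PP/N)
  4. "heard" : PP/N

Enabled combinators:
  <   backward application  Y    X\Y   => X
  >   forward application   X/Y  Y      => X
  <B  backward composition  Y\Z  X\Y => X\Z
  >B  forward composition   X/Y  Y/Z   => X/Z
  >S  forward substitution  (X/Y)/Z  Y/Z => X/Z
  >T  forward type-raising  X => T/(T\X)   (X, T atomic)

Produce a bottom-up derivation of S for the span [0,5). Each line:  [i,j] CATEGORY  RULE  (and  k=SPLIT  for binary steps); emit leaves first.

[0,5] S   >
  [0,2] S/PP   >B
    [0,1] "gave" : S/S
    [1,2] "found" : S/PP
  [2,5] PP   <
    [2,3] "near" : NP
    [3,5] PP\NP   >
      [3,4] "bone" : (PP\NP)/(PP/N)
      [4,5] "heard" : PP/N

[0,1] S/S  lex  "gave"
[1,2] S/PP  lex  "found"
[0,2] S/PP  >B  k=1
[2,3] NP  lex  "near"
[3,4] (PP\NP)/(PP/N)  lex  "bone"
[4,5] PP/N  lex  "heard"
[3,5] PP\NP  >  k=4
[2,5] PP  <  k=3
[0,5] S  >  k=2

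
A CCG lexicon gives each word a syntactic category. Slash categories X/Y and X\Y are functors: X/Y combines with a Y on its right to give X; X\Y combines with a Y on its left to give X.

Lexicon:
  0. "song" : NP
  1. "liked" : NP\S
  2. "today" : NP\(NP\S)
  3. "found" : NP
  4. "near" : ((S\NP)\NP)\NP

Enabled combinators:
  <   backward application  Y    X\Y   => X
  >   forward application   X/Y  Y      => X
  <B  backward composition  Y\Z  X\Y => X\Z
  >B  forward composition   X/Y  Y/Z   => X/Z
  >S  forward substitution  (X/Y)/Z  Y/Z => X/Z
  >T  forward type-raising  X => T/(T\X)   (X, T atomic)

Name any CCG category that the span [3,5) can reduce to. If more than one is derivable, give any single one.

[0,5] S   <
  [0,1] "song" : NP
  [1,5] S\NP   <
    [1,3] NP   <
      [1,2] "liked" : NP\S
      [2,3] "today" : NP\(NP\S)
    [3,5] (S\NP)\NP   <
      [3,4] "found" : NP
      [4,5] "near" : ((S\NP)\NP)\NP

(S\NP)\NP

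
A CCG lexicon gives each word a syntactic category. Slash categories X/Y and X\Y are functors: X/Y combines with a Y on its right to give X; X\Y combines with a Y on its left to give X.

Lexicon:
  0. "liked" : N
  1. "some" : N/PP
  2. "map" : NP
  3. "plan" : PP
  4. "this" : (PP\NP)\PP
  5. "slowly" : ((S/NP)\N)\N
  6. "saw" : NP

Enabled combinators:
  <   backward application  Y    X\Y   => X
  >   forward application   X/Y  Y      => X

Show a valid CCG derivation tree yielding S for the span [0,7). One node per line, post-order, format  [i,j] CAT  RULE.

[0,1] N  lex  "liked"
[1,2] N/PP  lex  "some"
[2,3] NP  lex  "map"
[3,4] PP  lex  "plan"
[4,5] (PP\NP)\PP  lex  "this"
[3,5] PP\NP  <  k=4
[2,5] PP  <  k=3
[1,5] N  >  k=2
[5,6] ((S/NP)\N)\N  lex  "slowly"
[1,6] (S/NP)\N  <  k=5
[0,6] S/NP  <  k=1
[6,7] NP  lex  "saw"
[0,7] S  >  k=6

[0,7] S   >
  [0,6] S/NP   <
    [0,1] "liked" : N
    [1,6] (S/NP)\N   <
      [1,5] N   >
        [1,2] "some" : N/PP
        [2,5] PP   <
          [2,3] "map" : NP
          [3,5] PP\NP   <
            [3,4] "plan" : PP
            [4,5] "this" : (PP\NP)\PP
      [5,6] "slowly" : ((S/NP)\N)\N
  [6,7] "saw" : NP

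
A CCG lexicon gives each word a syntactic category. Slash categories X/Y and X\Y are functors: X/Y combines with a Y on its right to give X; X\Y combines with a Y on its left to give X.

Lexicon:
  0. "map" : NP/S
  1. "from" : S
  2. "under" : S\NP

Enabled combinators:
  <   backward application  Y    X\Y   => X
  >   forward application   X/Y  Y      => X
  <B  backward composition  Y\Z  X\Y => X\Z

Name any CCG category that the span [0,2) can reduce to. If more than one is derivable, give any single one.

[0,3] S   <
  [0,2] NP   >
    [0,1] "map" : NP/S
    [1,2] "from" : S
  [2,3] "under" : S\NP

NP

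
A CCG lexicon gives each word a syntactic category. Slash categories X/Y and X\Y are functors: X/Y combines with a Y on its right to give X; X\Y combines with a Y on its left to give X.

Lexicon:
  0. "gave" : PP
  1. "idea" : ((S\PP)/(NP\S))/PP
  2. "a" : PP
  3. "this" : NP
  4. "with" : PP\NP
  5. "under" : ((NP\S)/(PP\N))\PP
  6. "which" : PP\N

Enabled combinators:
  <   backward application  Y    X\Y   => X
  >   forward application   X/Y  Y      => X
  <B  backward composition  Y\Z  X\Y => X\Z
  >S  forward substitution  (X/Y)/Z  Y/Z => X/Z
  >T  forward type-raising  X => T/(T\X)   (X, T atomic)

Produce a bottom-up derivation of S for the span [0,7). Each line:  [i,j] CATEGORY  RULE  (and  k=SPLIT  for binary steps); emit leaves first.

[0,1] PP  lex  "gave"
[0,1] S/(S\PP)  >T
[1,2] ((S\PP)/(NP\S))/PP  lex  "idea"
[2,3] PP  lex  "a"
[1,3] (S\PP)/(NP\S)  >  k=2
[3,4] NP  lex  "this"
[4,5] PP\NP  lex  "with"
[3,5] PP  <  k=4
[5,6] ((NP\S)/(PP\N))\PP  lex  "under"
[3,6] (NP\S)/(PP\N)  <  k=5
[6,7] PP\N  lex  "which"
[3,7] NP\S  >  k=6
[1,7] S\PP  >  k=3
[0,7] S  >  k=1

[0,7] S   >
  [0,1] S/(S\PP)   >T
    [0,1] "gave" : PP
  [1,7] S\PP   >
    [1,3] (S\PP)/(NP\S)   >
      [1,2] "idea" : ((S\PP)/(NP\S))/PP
      [2,3] "a" : PP
    [3,7] NP\S   >
      [3,6] (NP\S)/(PP\N)   <
        [3,5] PP   <
          [3,4] "this" : NP
          [4,5] "with" : PP\NP
        [5,6] "under" : ((NP\S)/(PP\N))\PP
      [6,7] "which" : PP\N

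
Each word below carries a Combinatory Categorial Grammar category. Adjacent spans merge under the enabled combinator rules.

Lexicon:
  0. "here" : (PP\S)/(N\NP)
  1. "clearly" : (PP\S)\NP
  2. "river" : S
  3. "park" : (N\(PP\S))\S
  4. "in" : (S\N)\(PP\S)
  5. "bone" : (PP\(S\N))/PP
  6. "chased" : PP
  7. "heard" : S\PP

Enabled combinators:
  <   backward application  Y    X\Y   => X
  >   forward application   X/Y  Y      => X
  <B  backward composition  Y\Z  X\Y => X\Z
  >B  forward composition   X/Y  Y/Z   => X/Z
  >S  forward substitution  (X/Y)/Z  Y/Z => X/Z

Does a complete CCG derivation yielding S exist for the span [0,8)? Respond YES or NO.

YES

[0,8] S   <
  [0,7] PP   <
    [0,5] S\N   <
      [0,4] PP\S   >
        [0,1] "here" : (PP\S)/(N\NP)
        [1,4] N\NP   <B
          [1,2] "clearly" : (PP\S)\NP
          [2,4] N\(PP\S)   <
            [2,3] "river" : S
            [3,4] "park" : (N\(PP\S))\S
      [4,5] "in" : (S\N)\(PP\S)
    [5,7] PP\(S\N)   >
      [5,6] "bone" : (PP\(S\N))/PP
      [6,7] "chased" : PP
  [7,8] "heard" : S\PP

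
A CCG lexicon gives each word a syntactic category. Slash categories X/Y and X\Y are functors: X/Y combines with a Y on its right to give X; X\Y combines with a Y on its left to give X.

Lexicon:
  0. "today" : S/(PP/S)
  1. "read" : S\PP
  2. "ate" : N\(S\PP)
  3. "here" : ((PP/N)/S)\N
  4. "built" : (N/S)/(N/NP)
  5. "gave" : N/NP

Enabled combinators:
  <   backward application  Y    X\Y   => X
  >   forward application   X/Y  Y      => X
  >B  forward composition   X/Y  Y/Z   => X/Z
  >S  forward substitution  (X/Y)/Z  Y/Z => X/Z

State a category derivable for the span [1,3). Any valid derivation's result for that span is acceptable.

[0,6] S   >
  [0,1] "today" : S/(PP/S)
  [1,6] PP/S   >S
    [1,4] (PP/N)/S   <
      [1,3] N   <
        [1,2] "read" : S\PP
        [2,3] "ate" : N\(S\PP)
      [3,4] "here" : ((PP/N)/S)\N
    [4,6] N/S   >
      [4,5] "built" : (N/S)/(N/NP)
      [5,6] "gave" : N/NP

N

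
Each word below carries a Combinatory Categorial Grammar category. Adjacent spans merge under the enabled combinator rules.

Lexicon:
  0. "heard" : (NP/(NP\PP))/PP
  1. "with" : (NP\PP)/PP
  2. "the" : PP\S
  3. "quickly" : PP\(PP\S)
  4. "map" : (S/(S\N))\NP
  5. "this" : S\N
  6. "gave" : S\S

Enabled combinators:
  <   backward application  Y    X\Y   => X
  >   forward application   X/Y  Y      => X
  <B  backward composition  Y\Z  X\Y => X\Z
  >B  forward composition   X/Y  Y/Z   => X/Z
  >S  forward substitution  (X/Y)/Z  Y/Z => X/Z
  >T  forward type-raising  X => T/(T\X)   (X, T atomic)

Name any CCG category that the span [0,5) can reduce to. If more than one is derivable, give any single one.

S/(S\N)

[0,7] S   >
  [0,5] S/(S\N)   <
    [0,4] NP   >
      [0,2] NP/PP   >S
        [0,1] "heard" : (NP/(NP\PP))/PP
        [1,2] "with" : (NP\PP)/PP
      [2,4] PP   <
        [2,3] "the" : PP\S
        [3,4] "quickly" : PP\(PP\S)
    [4,5] "map" : (S/(S\N))\NP
  [5,7] S\N   <B
    [5,6] "this" : S\N
    [6,7] "gave" : S\S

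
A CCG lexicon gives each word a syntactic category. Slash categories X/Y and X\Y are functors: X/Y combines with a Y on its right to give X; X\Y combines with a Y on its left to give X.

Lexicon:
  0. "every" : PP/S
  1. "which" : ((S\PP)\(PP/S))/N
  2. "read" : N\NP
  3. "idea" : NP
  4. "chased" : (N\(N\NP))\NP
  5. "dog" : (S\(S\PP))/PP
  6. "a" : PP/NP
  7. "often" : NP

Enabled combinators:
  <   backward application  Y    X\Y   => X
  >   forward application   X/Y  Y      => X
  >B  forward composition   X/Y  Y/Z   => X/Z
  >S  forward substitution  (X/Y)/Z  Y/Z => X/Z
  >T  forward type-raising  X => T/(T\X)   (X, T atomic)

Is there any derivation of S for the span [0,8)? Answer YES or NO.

[0,8] S   <
  [0,5] S\PP   <
    [0,1] "every" : PP/S
    [1,5] (S\PP)\(PP/S)   >
      [1,2] "which" : ((S\PP)\(PP/S))/N
      [2,5] N   <
        [2,3] "read" : N\NP
        [3,5] N\(N\NP)   <
          [3,4] "idea" : NP
          [4,5] "chased" : (N\(N\NP))\NP
  [5,8] S\(S\PP)   >
    [5,6] "dog" : (S\(S\PP))/PP
    [6,8] PP   >
      [6,7] "a" : PP/NP
      [7,8] "often" : NP

YES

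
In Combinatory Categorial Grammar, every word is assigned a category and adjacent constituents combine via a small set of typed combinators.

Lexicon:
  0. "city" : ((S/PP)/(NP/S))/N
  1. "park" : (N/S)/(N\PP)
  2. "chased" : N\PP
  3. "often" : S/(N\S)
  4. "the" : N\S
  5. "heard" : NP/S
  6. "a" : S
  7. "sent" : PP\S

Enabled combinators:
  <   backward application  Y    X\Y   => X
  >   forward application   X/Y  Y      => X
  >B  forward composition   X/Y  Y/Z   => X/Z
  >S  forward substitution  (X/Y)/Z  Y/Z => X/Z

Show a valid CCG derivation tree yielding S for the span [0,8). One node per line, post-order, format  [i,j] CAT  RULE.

[0,8] S   >
  [0,6] S/PP   >
    [0,5] (S/PP)/(NP/S)   >
      [0,1] "city" : ((S/PP)/(NP/S))/N
      [1,5] N   >
        [1,3] N/S   >
          [1,2] "park" : (N/S)/(N\PP)
          [2,3] "chased" : N\PP
        [3,5] S   >
          [3,4] "often" : S/(N\S)
          [4,5] "the" : N\S
    [5,6] "heard" : NP/S
  [6,8] PP   <
    [6,7] "a" : S
    [7,8] "sent" : PP\S

[0,1] ((S/PP)/(NP/S))/N  lex  "city"
[1,2] (N/S)/(N\PP)  lex  "park"
[2,3] N\PP  lex  "chased"
[1,3] N/S  >  k=2
[3,4] S/(N\S)  lex  "often"
[4,5] N\S  lex  "the"
[3,5] S  >  k=4
[1,5] N  >  k=3
[0,5] (S/PP)/(NP/S)  >  k=1
[5,6] NP/S  lex  "heard"
[0,6] S/PP  >  k=5
[6,7] S  lex  "a"
[7,8] PP\S  lex  "sent"
[6,8] PP  <  k=7
[0,8] S  >  k=6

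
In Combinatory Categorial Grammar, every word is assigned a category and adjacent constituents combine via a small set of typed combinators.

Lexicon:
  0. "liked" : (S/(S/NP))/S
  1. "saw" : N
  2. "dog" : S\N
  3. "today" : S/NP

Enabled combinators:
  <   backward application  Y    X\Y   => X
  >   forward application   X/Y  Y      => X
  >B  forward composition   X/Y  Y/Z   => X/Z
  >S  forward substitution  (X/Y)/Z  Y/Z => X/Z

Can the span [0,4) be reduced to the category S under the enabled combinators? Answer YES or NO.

[0,4] S   >
  [0,3] S/(S/NP)   >
    [0,1] "liked" : (S/(S/NP))/S
    [1,3] S   <
      [1,2] "saw" : N
      [2,3] "dog" : S\N
  [3,4] "today" : S/NP

YES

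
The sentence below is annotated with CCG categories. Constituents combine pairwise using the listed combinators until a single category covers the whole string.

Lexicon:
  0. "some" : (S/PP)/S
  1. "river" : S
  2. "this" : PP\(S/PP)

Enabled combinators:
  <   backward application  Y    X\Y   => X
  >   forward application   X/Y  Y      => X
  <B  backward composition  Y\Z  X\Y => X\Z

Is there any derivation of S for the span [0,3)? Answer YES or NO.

NO

(S/PP)/S S PP\(S/PP)
CKY chart[0,3] = {PP}; S ∉ chart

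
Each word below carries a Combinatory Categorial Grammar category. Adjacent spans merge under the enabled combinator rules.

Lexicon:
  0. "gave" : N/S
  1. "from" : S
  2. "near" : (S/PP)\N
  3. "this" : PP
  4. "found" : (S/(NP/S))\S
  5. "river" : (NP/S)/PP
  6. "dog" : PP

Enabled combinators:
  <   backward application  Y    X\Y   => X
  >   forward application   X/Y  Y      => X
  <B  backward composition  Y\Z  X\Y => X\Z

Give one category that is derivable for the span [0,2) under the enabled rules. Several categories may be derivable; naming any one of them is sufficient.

N

[0,7] S   >
  [0,5] S/(NP/S)   <
    [0,4] S   >
      [0,3] S/PP   <
        [0,2] N   >
          [0,1] "gave" : N/S
          [1,2] "from" : S
        [2,3] "near" : (S/PP)\N
      [3,4] "this" : PP
    [4,5] "found" : (S/(NP/S))\S
  [5,7] NP/S   >
    [5,6] "river" : (NP/S)/PP
    [6,7] "dog" : PP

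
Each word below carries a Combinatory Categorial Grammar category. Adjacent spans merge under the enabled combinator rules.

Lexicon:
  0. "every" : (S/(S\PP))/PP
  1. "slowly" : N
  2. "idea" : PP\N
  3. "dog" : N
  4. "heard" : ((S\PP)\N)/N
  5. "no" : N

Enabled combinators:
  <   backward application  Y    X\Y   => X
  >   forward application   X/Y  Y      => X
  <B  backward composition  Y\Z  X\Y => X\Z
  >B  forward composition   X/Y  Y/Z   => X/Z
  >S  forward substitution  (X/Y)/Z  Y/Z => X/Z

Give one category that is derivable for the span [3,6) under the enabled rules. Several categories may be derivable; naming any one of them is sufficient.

S\PP

[0,6] S   >
  [0,3] S/(S\PP)   >
    [0,1] "every" : (S/(S\PP))/PP
    [1,3] PP   <
      [1,2] "slowly" : N
      [2,3] "idea" : PP\N
  [3,6] S\PP   <
    [3,4] "dog" : N
    [4,6] (S\PP)\N   >
      [4,5] "heard" : ((S\PP)\N)/N
      [5,6] "no" : N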